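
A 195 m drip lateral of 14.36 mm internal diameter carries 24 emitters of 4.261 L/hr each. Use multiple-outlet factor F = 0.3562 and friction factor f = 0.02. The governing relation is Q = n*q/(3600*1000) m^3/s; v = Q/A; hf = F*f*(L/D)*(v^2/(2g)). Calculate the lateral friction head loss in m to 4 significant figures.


Q = 24*4.261/(3600*1000) = 2.84067e-05 m^3/s
A = pi*(14.36e-3/2)^2 = 1.61957e-04 m^2, so v = Q/A = 0.175397 m/s
hf = 0.3562*0.02*(195/0.01436)*(0.175397^2/(2*9.81)) = 0.1517 m
Therefore the lateral friction head loss = 0.1517 m.


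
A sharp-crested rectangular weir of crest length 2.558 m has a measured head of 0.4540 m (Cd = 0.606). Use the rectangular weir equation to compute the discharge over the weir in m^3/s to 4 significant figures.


Approach: apply the rectangular weir equation, Q = (2/3)*Cd*L*sqrt(2g)*H^1.5.
Q = (2/3)*0.606*2.558*sqrt(2*9.81)*0.4540^1.5 = 1.400 m^3/s
Therefore the discharge over the weir = 1.400 m^3/s.


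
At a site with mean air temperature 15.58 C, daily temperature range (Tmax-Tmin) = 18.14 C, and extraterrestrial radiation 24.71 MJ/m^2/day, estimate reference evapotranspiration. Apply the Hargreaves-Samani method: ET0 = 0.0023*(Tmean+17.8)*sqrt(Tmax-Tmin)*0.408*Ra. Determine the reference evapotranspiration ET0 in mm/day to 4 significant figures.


ET0 = 0.0023*(15.58+17.8)*sqrt(18.14)*0.408*24.71 = 3.297 mm/day
Therefore the reference evapotranspiration ET0 = 3.297 mm/day.


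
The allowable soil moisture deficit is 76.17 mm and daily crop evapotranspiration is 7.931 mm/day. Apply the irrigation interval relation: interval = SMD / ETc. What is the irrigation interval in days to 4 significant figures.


interval = 76.17 / 7.931 = 9.604 days
Therefore the irrigation interval = 9.604 days.


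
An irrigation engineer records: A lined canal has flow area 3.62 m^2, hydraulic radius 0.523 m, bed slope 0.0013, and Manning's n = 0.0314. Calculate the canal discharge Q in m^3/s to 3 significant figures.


Approach: apply Manning's equation, Q = (1/n)*A*R^(2/3)*S^(1/2).
Q = (1/0.0314) * 3.62 * 0.523^(2/3) * 0.0013^(1/2) = 2.70 m^3/s
Therefore the canal discharge Q = 2.70 m^3/s.


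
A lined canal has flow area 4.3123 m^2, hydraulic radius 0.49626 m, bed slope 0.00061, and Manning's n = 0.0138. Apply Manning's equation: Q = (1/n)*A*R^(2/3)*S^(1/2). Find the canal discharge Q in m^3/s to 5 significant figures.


Q = (1/0.0138) * 4.3123 * 0.49626^(2/3) * 0.00061^(1/2) = 4.8376 m^3/s
Therefore the canal discharge Q = 4.8376 m^3/s.


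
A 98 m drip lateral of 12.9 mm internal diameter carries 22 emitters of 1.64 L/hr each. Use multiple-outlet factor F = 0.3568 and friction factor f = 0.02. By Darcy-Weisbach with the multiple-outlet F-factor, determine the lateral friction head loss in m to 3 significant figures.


Approach: apply Darcy-Weisbach with the multiple-outlet F-factor, Q = n*q/(3600*1000) m^3/s; v = Q/A; hf = F*f*(L/D)*(v^2/(2g)).
Q = 22*1.64/(3600*1000) = 1.0022e-05 m^3/s
A = pi*(12.9e-3/2)^2 = 1.3070e-04 m^2, so v = Q/A = 0.076682 m/s
hf = 0.3568*0.02*(98/0.0129)*(0.076682^2/(2*9.81)) = 0.0162 m
Therefore the lateral friction head loss = 0.0162 m.


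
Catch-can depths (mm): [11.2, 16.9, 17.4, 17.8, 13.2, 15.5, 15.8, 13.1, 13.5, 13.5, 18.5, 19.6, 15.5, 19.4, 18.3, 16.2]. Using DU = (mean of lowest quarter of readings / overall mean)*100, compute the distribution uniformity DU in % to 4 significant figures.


sorted lowest 4 of 16: [11.2, 13.1, 13.2, 13.5] -> mean = 12.7500 mm
overall mean = 15.9625 mm
DU = (12.7500/15.9625)*100 = 79.87 %
Therefore the distribution uniformity DU = 79.87 %.


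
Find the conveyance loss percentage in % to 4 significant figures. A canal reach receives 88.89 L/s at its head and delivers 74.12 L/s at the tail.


Approach: apply the conveyance loss ratio, loss% = ((Q_head - Q_tail)/Q_head)*100.
loss = ((88.89 - 74.12)/88.89)*100 = 16.62 %
Therefore the conveyance loss percentage = 16.62 %.


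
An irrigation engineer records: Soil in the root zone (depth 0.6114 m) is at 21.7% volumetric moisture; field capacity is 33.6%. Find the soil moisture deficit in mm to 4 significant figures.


Approach: apply the soil moisture deficit relation, SMD = (FC - theta)/100 * depth * 1000.
SMD = (33.6 - 21.7)/100 * 0.6114 * 1000 = 72.76 mm
Therefore the soil moisture deficit = 72.76 mm.


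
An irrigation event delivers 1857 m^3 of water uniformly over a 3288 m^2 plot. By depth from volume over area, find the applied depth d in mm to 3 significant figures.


Approach: apply depth from volume over area, d = (V/A)*1000.
d = (1857 / 3288) * 1000 = 565 mm
Therefore the applied depth d = 565 mm.


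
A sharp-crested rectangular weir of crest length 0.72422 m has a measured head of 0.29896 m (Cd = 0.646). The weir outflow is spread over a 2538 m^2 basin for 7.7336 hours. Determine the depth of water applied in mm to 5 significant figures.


Approach: apply the rectangular weir equation with a volume-to-depth conversion, Q = (2/3)*Cd*L*sqrt(2g)*H^1.5; d = Q*t/A * 1000.
Step 1 — weir discharge:
  Q = (2/3)*0.646*0.72422*sqrt(2*9.81)*0.29896^1.5 = 0.2258296 m^3/s
Step 2 — volume: V = 0.2258296 * 7.7336*3600 = 6287.313 m^3
Step 3 — depth: d = V/A * 1000 = 6287.313/2538 * 1000 = 2477.3 mm
Therefore the depth of water applied = 2477.3 mm.


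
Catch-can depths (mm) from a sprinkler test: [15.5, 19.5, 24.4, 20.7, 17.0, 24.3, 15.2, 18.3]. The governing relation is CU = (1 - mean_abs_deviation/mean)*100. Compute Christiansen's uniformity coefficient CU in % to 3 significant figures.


mean = 19.363 mm
mean |d_i - mean| = 2.8625 mm
CU = (1 - 2.8625/19.363)*100 = 85.2 %
Therefore Christiansen's uniformity coefficient CU = 85.2 %.


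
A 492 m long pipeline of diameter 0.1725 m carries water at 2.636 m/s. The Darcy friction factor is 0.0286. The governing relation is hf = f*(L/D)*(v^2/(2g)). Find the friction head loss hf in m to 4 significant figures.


hf = 0.0286 * (492/0.1725) * (2.636^2 / (2*9.81))
hf = 28.89 m
Therefore the friction head loss hf = 28.89 m.


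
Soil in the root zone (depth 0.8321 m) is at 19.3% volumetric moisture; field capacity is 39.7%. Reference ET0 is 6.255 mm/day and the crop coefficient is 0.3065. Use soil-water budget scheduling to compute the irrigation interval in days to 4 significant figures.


Approach: apply soil-water budget scheduling, SMD = (FC-theta)/100*depth*1000; ETc = ET0*Kc; interval = SMD/ETc.
Step 1 — soil moisture deficit:
  SMD = (39.7 - 19.3)/100 * 0.8321 * 1000 = 169.748 mm
Step 2 — daily crop ET (ETc = ET0*Kc):
  ETc = 6.255 * 0.3065 = 1.91716 mm/day
Step 3 — irrigation interval (SMD/ETc):
  interval = 169.748 / 1.91716 = 88.54 days
Therefore the irrigation interval = 88.54 days.


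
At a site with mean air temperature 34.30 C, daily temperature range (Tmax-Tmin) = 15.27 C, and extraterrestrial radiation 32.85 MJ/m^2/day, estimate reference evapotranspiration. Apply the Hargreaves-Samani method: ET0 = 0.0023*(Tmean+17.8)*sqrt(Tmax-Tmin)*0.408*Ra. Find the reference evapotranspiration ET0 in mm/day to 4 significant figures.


ET0 = 0.0023*(34.30+17.8)*sqrt(15.27)*0.408*32.85 = 6.276 mm/day
Therefore the reference evapotranspiration ET0 = 6.276 mm/day.


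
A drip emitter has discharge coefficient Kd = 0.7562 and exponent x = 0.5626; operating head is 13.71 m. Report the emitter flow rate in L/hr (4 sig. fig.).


Approach: apply the emitter characteristic equation, q = Kd * h^x.
q = 0.7562 * 13.71^0.5626 = 3.299 L/hr
Therefore the emitter flow rate = 3.299 L/hr.


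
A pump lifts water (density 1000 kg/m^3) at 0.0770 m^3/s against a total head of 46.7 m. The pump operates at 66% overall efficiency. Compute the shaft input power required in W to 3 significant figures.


Approach: apply hydraulic power then efficiency conversion, P = rho*g*Q*H; P_in = P/eta.
Step 1 — hydraulic power (P = rho*g*Q*H):
  P = 1000 * 9.81 * 0.0770 * 46.7 = 35276 W
Step 2 — input power: P_in = P/eta = 35276 / 0.66 = 53400 W
Therefore the shaft input power required = 53400 W.


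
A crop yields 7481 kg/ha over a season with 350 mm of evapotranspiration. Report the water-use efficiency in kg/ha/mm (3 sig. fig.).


Approach: apply the water-use efficiency ratio, WUE = yield/ET.
WUE = 7481 / 350 = 21.4 kg/ha/mm
Therefore the water-use efficiency = 21.4 kg/ha/mm.


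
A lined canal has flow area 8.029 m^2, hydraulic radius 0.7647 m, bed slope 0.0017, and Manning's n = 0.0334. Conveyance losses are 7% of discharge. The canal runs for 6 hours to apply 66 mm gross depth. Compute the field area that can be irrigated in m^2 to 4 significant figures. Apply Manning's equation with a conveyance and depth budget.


Approach: apply Manning's equation with a conveyance and depth budget, Q = (1/n)*A*R^(2/3)*S^(1/2); Q_field = Q*(1-loss); Area = Q_field*t/(d/1000).
Step 1 — canal discharge (Manning's equation):
  Q = (1/0.0334) * 8.029 * 0.7647^(2/3) * 0.0017^(1/2) = 8.28833 m^3/s
Step 2 — delivered flow: Q_field = 8.28833*(1 - 7/100) = 7.70814 m^3/s
Step 3 — volume delivered: V = 7.70814 * 6*3600 = 166496 m^3
Step 4 — area served: A = V / (depth/1000) = 166496 / 0.066 = 2523000 m^2
Therefore the field area that can be irrigated = 2523000 m^2.


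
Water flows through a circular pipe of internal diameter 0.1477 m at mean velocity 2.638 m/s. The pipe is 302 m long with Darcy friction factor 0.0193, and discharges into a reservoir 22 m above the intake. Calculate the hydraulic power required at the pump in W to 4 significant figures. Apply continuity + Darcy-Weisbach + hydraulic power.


Approach: apply continuity + Darcy-Weisbach + hydraulic power, Q = A*v; hf = f*(L/D)*(v^2/(2g)); H = static + hf; P = rho*g*Q*H.
Step 1 — flow rate (continuity, Q = A*v):
  A = pi*(0.1477/2)^2 = 0.0171337 m^2
  Q = 0.0171337 * 2.638 = 0.0451987 m^3/s
Step 2 — friction head loss (Darcy-Weisbach):
  hf = 0.0193 * (302/0.1477) * (2.638^2 / (2*9.81))
  hf = 13.9970 m
Step 3 — total head: H = 22 + 13.9970 = 35.9970 m
Step 4 — hydraulic power (P = rho*g*Q*H):
  P = 1000 * 9.81 * 0.0451987 * 35.9970 = 15960 W
Therefore the hydraulic power required at the pump = 15960 W.


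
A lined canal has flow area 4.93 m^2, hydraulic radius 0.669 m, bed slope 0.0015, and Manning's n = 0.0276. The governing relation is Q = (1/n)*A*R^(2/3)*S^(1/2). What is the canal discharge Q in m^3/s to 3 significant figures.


Q = (1/0.0276) * 4.93 * 0.669^(2/3) * 0.0015^(1/2) = 5.29 m^3/s
Therefore the canal discharge Q = 5.29 m^3/s.


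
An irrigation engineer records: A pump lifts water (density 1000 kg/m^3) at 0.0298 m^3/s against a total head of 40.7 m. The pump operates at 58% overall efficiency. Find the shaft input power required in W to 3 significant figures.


Approach: apply hydraulic power then efficiency conversion, P = rho*g*Q*H; P_in = P/eta.
Step 1 — hydraulic power (P = rho*g*Q*H):
  P = 1000 * 9.81 * 0.0298 * 40.7 = 11898 W
Step 2 — input power: P_in = P/eta = 11898 / 0.58 = 20500 W
Therefore the shaft input power required = 20500 W.


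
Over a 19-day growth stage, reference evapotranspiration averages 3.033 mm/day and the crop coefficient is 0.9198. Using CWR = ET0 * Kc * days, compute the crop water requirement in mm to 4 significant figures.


CWR = 3.033 * 0.9198 * 19 = 53.01 mm
Therefore the crop water requirement = 53.01 mm.


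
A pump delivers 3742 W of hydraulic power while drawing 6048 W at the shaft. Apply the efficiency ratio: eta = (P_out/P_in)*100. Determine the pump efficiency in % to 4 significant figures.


eta = (3742 / 6048) * 100 = 61.87 %
Therefore the pump efficiency = 61.87 %.


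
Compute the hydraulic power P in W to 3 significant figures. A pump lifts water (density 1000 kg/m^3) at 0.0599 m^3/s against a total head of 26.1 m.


Approach: apply the hydraulic power relation, P = rho*g*Q*H.
P = 1000 * 9.81 * 0.0599 * 26.1 = 15300 W
Therefore the hydraulic power P = 15300 W.


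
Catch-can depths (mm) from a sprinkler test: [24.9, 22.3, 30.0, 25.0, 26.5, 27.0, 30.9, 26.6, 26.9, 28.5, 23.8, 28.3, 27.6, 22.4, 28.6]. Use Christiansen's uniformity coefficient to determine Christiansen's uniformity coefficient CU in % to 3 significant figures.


Approach: apply Christiansen's uniformity coefficient, CU = (1 - mean_abs_deviation/mean)*100.
mean = 26.620 mm
mean |d_i - mean| = 1.9787 mm
CU = (1 - 1.9787/26.620)*100 = 92.6 %
Therefore Christiansen's uniformity coefficient CU = 92.6 %.


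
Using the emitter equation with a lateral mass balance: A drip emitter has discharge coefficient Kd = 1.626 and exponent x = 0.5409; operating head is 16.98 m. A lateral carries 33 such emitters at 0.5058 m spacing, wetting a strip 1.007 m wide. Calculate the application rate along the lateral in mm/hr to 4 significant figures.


Approach: apply the emitter equation with a lateral mass balance, q = Kd*h^x; Q = n*q; rate = Q/(n*spacing*width).
Step 1 — single emitter flow (q = Kd*h^x):
  q = 1.626 * 16.98^0.5409 = 7.52305 L/hr
Step 2 — total lateral flow: Q = 33 * 7.52305 = 248.261 L/hr
Step 3 — wetted area: A = 33 * 0.5058 * 1.007 = 16.8082 m^2
Step 4 — application rate: Q/A = 248.261/16.8082 = 14.77 mm/hr
Therefore the application rate along the lateral = 14.77 mm/hr.


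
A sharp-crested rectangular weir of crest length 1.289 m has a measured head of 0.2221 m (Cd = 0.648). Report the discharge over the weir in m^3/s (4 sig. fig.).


Approach: apply the rectangular weir equation, Q = (2/3)*Cd*L*sqrt(2g)*H^1.5.
Q = (2/3)*0.648*1.289*sqrt(2*9.81)*0.2221^1.5 = 0.2582 m^3/s
Therefore the discharge over the weir = 0.2582 m^3/s.


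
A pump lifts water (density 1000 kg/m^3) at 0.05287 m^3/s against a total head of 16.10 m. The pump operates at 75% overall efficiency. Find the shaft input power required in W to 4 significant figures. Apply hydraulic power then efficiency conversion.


Approach: apply hydraulic power then efficiency conversion, P = rho*g*Q*H; P_in = P/eta.
Step 1 — hydraulic power (P = rho*g*Q*H):
  P = 1000 * 9.81 * 0.05287 * 16.10 = 8350.34 W
Step 2 — input power: P_in = P/eta = 8350.34 / 0.75 = 11130 W
Therefore the shaft input power required = 11130 W.


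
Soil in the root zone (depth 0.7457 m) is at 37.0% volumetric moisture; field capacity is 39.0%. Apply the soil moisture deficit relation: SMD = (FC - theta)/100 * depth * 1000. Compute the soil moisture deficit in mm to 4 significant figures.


SMD = (39.0 - 37.0)/100 * 0.7457 * 1000 = 14.91 mm
Therefore the soil moisture deficit = 14.91 mm.


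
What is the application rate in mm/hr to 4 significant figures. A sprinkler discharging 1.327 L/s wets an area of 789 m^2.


Approach: apply the application rate relation, rate = (Q/A)*3600.
rate = (1.327 / 789) * 3600 = 6.055 mm/hr
Therefore the application rate = 6.055 mm/hr.


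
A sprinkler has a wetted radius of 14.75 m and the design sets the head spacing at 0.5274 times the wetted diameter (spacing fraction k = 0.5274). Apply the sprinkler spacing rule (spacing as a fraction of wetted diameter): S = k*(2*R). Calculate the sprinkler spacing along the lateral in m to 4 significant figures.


S = 0.5274 * (2 * 14.75) = 15.56 m
Therefore the sprinkler spacing along the lateral = 15.56 m.


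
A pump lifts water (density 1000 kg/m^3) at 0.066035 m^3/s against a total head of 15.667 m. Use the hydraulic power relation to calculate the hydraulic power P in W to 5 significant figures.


Approach: apply the hydraulic power relation, P = rho*g*Q*H.
P = 1000 * 9.81 * 0.066035 * 15.667 = 10149 W
Therefore the hydraulic power P = 10149 W.


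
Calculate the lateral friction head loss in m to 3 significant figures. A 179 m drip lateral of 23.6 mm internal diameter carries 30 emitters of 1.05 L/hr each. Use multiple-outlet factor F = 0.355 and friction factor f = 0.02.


Approach: apply Darcy-Weisbach with the multiple-outlet F-factor, Q = n*q/(3600*1000) m^3/s; v = Q/A; hf = F*f*(L/D)*(v^2/(2g)).
Q = 30*1.05/(3600*1000) = 8.7500e-06 m^3/s
A = pi*(23.6e-3/2)^2 = 4.3744e-04 m^2, so v = Q/A = 0.020003 m/s
hf = 0.355*0.02*(179/0.0236)*(0.020003^2/(2*9.81)) = 0.00110 m
Therefore the lateral friction head loss = 0.00110 m.


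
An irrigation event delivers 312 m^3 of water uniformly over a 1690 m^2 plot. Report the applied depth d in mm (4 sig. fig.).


Approach: apply depth from volume over area, d = (V/A)*1000.
d = (312 / 1690) * 1000 = 184.6 mm
Therefore the applied depth d = 184.6 mm.


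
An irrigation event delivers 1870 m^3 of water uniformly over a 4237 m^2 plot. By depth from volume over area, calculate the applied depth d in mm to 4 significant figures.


Approach: apply depth from volume over area, d = (V/A)*1000.
d = (1870 / 4237) * 1000 = 441.4 mm
Therefore the applied depth d = 441.4 mm.


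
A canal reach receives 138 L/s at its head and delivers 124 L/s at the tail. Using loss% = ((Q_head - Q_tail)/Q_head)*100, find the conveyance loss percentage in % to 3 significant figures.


loss = ((138 - 124)/138)*100 = 10.1 %
Therefore the conveyance loss percentage = 10.1 %.


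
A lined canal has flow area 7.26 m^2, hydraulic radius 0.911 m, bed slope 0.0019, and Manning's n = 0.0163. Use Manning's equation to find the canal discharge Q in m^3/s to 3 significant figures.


Approach: apply Manning's equation, Q = (1/n)*A*R^(2/3)*S^(1/2).
Q = (1/0.0163) * 7.26 * 0.911^(2/3) * 0.0019^(1/2) = 18.2 m^3/s
Therefore the canal discharge Q = 18.2 m^3/s.


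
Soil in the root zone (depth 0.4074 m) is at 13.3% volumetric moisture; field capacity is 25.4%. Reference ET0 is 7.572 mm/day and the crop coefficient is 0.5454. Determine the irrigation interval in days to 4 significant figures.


Approach: apply soil-water budget scheduling, SMD = (FC-theta)/100*depth*1000; ETc = ET0*Kc; interval = SMD/ETc.
Step 1 — soil moisture deficit:
  SMD = (25.4 - 13.3)/100 * 0.4074 * 1000 = 49.2954 mm
Step 2 — daily crop ET (ETc = ET0*Kc):
  ETc = 7.572 * 0.5454 = 4.12977 mm/day
Step 3 — irrigation interval (SMD/ETc):
  interval = 49.2954 / 4.12977 = 11.94 days
Therefore the irrigation interval = 11.94 days.


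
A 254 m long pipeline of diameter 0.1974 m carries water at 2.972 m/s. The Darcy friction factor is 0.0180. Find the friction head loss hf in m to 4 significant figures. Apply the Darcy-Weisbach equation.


Approach: apply the Darcy-Weisbach equation, hf = f*(L/D)*(v^2/(2g)).
hf = 0.0180 * (254/0.1974) * (2.972^2 / (2*9.81))
hf = 10.43 m
Therefore the friction head loss hf = 10.43 m.


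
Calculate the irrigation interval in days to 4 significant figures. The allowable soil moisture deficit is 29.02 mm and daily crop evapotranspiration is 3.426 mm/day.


Approach: apply the irrigation interval relation, interval = SMD / ETc.
interval = 29.02 / 3.426 = 8.471 days
Therefore the irrigation interval = 8.471 days.


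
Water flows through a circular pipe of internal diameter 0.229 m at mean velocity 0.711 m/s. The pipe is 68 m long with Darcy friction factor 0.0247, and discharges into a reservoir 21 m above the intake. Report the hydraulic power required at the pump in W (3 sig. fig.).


Approach: apply continuity + Darcy-Weisbach + hydraulic power, Q = A*v; hf = f*(L/D)*(v^2/(2g)); H = static + hf; P = rho*g*Q*H.
Step 1 — flow rate (continuity, Q = A*v):
  A = pi*(0.229/2)^2 = 0.041187 m^2
  Q = 0.041187 * 0.711 = 0.029284 m^3/s
Step 2 — friction head loss (Darcy-Weisbach):
  hf = 0.0247 * (68/0.229) * (0.711^2 / (2*9.81))
  hf = 0.18898 m
Step 3 — total head: H = 21 + 0.18898 = 21.189 m
Step 4 — hydraulic power (P = rho*g*Q*H):
  P = 1000 * 9.81 * 0.029284 * 21.189 = 6090 W
Therefore the hydraulic power required at the pump = 6090 W.


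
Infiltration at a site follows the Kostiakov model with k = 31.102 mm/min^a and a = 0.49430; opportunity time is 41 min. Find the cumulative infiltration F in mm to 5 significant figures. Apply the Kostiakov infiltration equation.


Approach: apply the Kostiakov infiltration equation, F = k*t^a.
F = 31.102 * 41^0.49430 = 194.98 mm
Therefore the cumulative infiltration F = 194.98 mm.


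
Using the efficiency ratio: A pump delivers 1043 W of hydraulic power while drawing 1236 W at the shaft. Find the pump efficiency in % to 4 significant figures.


Approach: apply the efficiency ratio, eta = (P_out/P_in)*100.
eta = (1043 / 1236) * 100 = 84.39 %
Therefore the pump efficiency = 84.39 %.


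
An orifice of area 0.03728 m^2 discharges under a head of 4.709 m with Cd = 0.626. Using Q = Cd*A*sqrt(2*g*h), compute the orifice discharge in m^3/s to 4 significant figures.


Q = 0.626 * 0.03728 * sqrt(2*9.81*4.709) = 0.2243 m^3/s
Therefore the orifice discharge = 0.2243 m^3/s.


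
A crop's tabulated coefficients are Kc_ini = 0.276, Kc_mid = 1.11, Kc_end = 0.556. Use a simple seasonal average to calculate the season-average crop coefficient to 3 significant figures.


Approach: apply a simple seasonal average, Kc_avg = (Kc_ini + Kc_mid + Kc_end)/3.
Kc_avg = (0.276 + 1.11 + 0.556)/3 = 0.647
Therefore the season-average crop coefficient = 0.647.


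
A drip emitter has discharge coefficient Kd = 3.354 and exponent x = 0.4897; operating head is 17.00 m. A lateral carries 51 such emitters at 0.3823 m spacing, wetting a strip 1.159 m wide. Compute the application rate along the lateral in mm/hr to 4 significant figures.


Approach: apply the emitter equation with a lateral mass balance, q = Kd*h^x; Q = n*q; rate = Q/(n*spacing*width).
Step 1 — single emitter flow (q = Kd*h^x):
  q = 3.354 * 17.00^0.4897 = 13.4312 L/hr
Step 2 — total lateral flow: Q = 51 * 13.4312 = 684.990 L/hr
Step 3 — wetted area: A = 51 * 0.3823 * 1.159 = 22.5974 m^2
Step 4 — application rate: Q/A = 684.990/22.5974 = 30.31 mm/hr
Therefore the application rate along the lateral = 30.31 mm/hr.


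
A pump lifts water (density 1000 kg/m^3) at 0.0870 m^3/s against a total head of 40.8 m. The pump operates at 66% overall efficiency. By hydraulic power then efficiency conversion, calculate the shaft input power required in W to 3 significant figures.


Approach: apply hydraulic power then efficiency conversion, P = rho*g*Q*H; P_in = P/eta.
Step 1 — hydraulic power (P = rho*g*Q*H):
  P = 1000 * 9.81 * 0.0870 * 40.8 = 34822 W
Step 2 — input power: P_in = P/eta = 34822 / 0.66 = 52800 W
Therefore the shaft input power required = 52800 W.


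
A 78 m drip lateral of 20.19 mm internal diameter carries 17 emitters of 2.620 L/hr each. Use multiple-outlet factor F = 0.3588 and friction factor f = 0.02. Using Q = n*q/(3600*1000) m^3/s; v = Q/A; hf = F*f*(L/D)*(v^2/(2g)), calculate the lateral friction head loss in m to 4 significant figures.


Q = 17*2.620/(3600*1000) = 1.23722e-05 m^3/s
A = pi*(20.19e-3/2)^2 = 3.20157e-04 m^2, so v = Q/A = 0.0386443 m/s
hf = 0.3588*0.02*(78/0.02019)*(0.0386443^2/(2*9.81)) = 0.002110 m
Therefore the lateral friction head loss = 0.002110 m.


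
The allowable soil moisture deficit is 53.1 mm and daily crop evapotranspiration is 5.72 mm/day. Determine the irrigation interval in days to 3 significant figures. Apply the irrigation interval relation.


Approach: apply the irrigation interval relation, interval = SMD / ETc.
interval = 53.1 / 5.72 = 9.28 days
Therefore the irrigation interval = 9.28 days.


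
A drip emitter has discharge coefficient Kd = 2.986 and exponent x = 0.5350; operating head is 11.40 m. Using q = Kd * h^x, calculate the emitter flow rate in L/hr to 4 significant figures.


q = 2.986 * 11.40^0.5350 = 10.98 L/hr
Therefore the emitter flow rate = 10.98 L/hr.


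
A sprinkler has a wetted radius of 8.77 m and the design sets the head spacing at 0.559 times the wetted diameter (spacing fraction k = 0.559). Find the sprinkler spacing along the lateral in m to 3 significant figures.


Approach: apply the sprinkler spacing rule (spacing as a fraction of wetted diameter), S = k*(2*R).
S = 0.559 * (2 * 8.77) = 9.80 m
Therefore the sprinkler spacing along the lateral = 9.80 m.


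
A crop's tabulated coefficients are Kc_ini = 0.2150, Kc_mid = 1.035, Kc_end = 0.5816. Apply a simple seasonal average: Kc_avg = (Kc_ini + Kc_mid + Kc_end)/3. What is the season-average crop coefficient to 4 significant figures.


Kc_avg = (0.2150 + 1.035 + 0.5816)/3 = 0.6105
Therefore the season-average crop coefficient = 0.6105.


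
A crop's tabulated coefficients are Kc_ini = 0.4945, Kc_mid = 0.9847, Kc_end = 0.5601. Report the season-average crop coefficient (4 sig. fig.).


Approach: apply a simple seasonal average, Kc_avg = (Kc_ini + Kc_mid + Kc_end)/3.
Kc_avg = (0.4945 + 0.9847 + 0.5601)/3 = 0.6798
Therefore the season-average crop coefficient = 0.6798.


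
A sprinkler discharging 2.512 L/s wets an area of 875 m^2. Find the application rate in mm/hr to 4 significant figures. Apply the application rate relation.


Approach: apply the application rate relation, rate = (Q/A)*3600.
rate = (2.512 / 875) * 3600 = 10.34 mm/hr
Therefore the application rate = 10.34 mm/hr.


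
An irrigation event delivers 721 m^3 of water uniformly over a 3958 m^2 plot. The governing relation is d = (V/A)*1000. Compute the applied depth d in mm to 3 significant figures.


d = (721 / 3958) * 1000 = 182 mm
Therefore the applied depth d = 182 mm.


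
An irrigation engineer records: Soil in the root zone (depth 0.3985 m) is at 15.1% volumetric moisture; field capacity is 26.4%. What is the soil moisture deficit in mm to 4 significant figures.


Approach: apply the soil moisture deficit relation, SMD = (FC - theta)/100 * depth * 1000.
SMD = (26.4 - 15.1)/100 * 0.3985 * 1000 = 45.03 mm
Therefore the soil moisture deficit = 45.03 mm.


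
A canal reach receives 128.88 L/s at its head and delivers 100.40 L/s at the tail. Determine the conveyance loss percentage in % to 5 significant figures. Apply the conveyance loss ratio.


Approach: apply the conveyance loss ratio, loss% = ((Q_head - Q_tail)/Q_head)*100.
loss = ((128.88 - 100.40)/128.88)*100 = 22.098 %
Therefore the conveyance loss percentage = 22.098 %.


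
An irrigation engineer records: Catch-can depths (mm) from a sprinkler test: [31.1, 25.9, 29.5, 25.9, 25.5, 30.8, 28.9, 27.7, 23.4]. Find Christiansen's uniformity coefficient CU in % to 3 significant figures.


Approach: apply Christiansen's uniformity coefficient, CU = (1 - mean_abs_deviation/mean)*100.
mean = 27.633 mm
mean |d_i - mean| = 2.1852 mm
CU = (1 - 2.1852/27.633)*100 = 92.1 %
Therefore Christiansen's uniformity coefficient CU = 92.1 %.


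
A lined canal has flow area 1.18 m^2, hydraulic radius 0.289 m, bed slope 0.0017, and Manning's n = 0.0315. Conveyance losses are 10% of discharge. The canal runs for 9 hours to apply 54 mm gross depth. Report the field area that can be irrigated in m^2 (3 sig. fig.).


Approach: apply Manning's equation with a conveyance and depth budget, Q = (1/n)*A*R^(2/3)*S^(1/2); Q_field = Q*(1-loss); Area = Q_field*t/(d/1000).
Step 1 — canal discharge (Manning's equation):
  Q = (1/0.0315) * 1.18 * 0.289^(2/3) * 0.0017^(1/2) = 0.67514 m^3/s
Step 2 — delivered flow: Q_field = 0.67514*(1 - 10/100) = 0.60763 m^3/s
Step 3 — volume delivered: V = 0.60763 * 9*3600 = 19687 m^3
Step 4 — area served: A = V / (depth/1000) = 19687 / 0.054 = 365000 m^2
Therefore the field area that can be irrigated = 365000 m^2.


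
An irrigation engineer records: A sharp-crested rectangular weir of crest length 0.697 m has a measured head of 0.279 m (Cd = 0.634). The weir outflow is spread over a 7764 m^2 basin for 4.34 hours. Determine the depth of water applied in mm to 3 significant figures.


Approach: apply the rectangular weir equation with a volume-to-depth conversion, Q = (2/3)*Cd*L*sqrt(2g)*H^1.5; d = Q*t/A * 1000.
Step 1 — weir discharge:
  Q = (2/3)*0.634*0.697*sqrt(2*9.81)*0.279^1.5 = 0.19230 m^3/s
Step 2 — volume: V = 0.19230 * 4.34*3600 = 3004.5 m^3
Step 3 — depth: d = V/A * 1000 = 3004.5/7764 * 1000 = 387 mm
Therefore the depth of water applied = 387 mm.


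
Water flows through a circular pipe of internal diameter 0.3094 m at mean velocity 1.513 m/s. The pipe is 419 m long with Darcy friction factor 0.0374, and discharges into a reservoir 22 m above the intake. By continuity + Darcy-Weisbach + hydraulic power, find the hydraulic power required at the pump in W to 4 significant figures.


Approach: apply continuity + Darcy-Weisbach + hydraulic power, Q = A*v; hf = f*(L/D)*(v^2/(2g)); H = static + hf; P = rho*g*Q*H.
Step 1 — flow rate (continuity, Q = A*v):
  A = pi*(0.3094/2)^2 = 0.0751849 m^2
  Q = 0.0751849 * 1.513 = 0.113755 m^3/s
Step 2 — friction head loss (Darcy-Weisbach):
  hf = 0.0374 * (419/0.3094) * (1.513^2 / (2*9.81))
  hf = 5.90941 m
Step 3 — total head: H = 22 + 5.90941 = 27.9094 m
Step 4 — hydraulic power (P = rho*g*Q*H):
  P = 1000 * 9.81 * 0.113755 * 27.9094 = 31150 W
Therefore the hydraulic power required at the pump = 31150 W.


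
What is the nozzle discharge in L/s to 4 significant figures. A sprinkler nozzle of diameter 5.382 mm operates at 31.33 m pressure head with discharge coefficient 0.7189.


Approach: apply the orifice equation, Q = Cd*A*sqrt(2*g*h), A = pi*(d/2)^2.
A = pi*(5.382e-3/2)^2 = 2.27498e-05 m^2
Q = 0.7189 * 2.27498e-05 * sqrt(2*9.81*31.33) * 1000 = 0.4055 L/s
Therefore the nozzle discharge = 0.4055 L/s.


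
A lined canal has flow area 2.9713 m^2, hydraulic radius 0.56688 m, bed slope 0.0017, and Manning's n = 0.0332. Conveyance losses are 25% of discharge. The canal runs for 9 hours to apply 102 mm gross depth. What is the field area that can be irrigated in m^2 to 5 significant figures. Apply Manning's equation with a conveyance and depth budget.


Approach: apply Manning's equation with a conveyance and depth budget, Q = (1/n)*A*R^(2/3)*S^(1/2); Q_field = Q*(1-loss); Area = Q_field*t/(d/1000).
Step 1 — canal discharge (Manning's equation):
  Q = (1/0.0332) * 2.9713 * 0.56688^(2/3) * 0.0017^(1/2) = 2.527514 m^3/s
Step 2 — delivered flow: Q_field = 2.527514*(1 - 25/100) = 1.895636 m^3/s
Step 3 — volume delivered: V = 1.895636 * 9*3600 = 61418.60 m^3
Step 4 — area served: A = V / (depth/1000) = 61418.60 / 0.102 = 602140 m^2
Therefore the field area that can be irrigated = 602140 m^2.


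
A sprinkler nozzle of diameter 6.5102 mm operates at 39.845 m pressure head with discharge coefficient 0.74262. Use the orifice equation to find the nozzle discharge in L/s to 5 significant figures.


Approach: apply the orifice equation, Q = Cd*A*sqrt(2*g*h), A = pi*(d/2)^2.
A = pi*(6.5102e-3/2)^2 = 3.328730e-05 m^2
Q = 0.74262 * 3.328730e-05 * sqrt(2*9.81*39.845) * 1000 = 0.69116 L/s
Therefore the nozzle discharge = 0.69116 L/s.


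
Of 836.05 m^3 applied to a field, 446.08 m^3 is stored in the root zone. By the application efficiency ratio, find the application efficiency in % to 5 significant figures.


Approach: apply the application efficiency ratio, Ea = (stored/applied)*100.
Ea = (446.08/836.05)*100 = 53.356 %
Therefore the application efficiency = 53.356 %.


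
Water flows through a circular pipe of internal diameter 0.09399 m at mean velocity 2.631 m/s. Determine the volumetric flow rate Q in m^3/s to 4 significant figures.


Approach: apply the continuity equation for pipe flow, Q = A * v with A = pi*(D/2)^2.
A = pi*(0.09399/2)^2 = 0.00693830 m^2
Q = 0.00693830 * 2.631 = 0.01825 m^3/s
Therefore the volumetric flow rate Q = 0.01825 m^3/s.


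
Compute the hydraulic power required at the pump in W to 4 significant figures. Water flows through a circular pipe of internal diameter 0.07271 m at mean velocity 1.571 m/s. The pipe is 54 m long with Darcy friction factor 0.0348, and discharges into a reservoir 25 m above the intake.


Approach: apply continuity + Darcy-Weisbach + hydraulic power, Q = A*v; hf = f*(L/D)*(v^2/(2g)); H = static + hf; P = rho*g*Q*H.
Step 1 — flow rate (continuity, Q = A*v):
  A = pi*(0.07271/2)^2 = 0.00415220 m^2
  Q = 0.00415220 * 1.571 = 0.00652310 m^3/s
Step 2 — friction head loss (Darcy-Weisbach):
  hf = 0.0348 * (54/0.07271) * (1.571^2 / (2*9.81))
  hf = 3.25111 m
Step 3 — total head: H = 25 + 3.25111 = 28.2511 m
Step 4 — hydraulic power (P = rho*g*Q*H):
  P = 1000 * 9.81 * 0.00652310 * 28.2511 = 1808 W
Therefore the hydraulic power required at the pump = 1808 W.


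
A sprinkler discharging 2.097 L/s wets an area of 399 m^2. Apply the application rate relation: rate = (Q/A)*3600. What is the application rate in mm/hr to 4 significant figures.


rate = (2.097 / 399) * 3600 = 18.92 mm/hr
Therefore the application rate = 18.92 mm/hr.


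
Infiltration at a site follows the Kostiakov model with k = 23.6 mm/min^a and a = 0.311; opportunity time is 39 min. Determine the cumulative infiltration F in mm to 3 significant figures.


Approach: apply the Kostiakov infiltration equation, F = k*t^a.
F = 23.6 * 39^0.311 = 73.7 mm
Therefore the cumulative infiltration F = 73.7 mm.


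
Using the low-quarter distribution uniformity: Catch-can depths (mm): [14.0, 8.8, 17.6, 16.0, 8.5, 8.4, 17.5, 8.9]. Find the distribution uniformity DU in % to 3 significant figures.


Approach: apply the low-quarter distribution uniformity, DU = (mean of lowest quarter of readings / overall mean)*100.
sorted lowest 2 of 8: [8.4, 8.5] -> mean = 8.4500 mm
overall mean = 12.463 mm
DU = (8.4500/12.463)*100 = 67.8 %
Therefore the distribution uniformity DU = 67.8 %.


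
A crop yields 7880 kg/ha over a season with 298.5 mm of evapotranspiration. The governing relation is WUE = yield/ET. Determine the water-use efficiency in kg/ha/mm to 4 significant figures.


WUE = 7880 / 298.5 = 26.40 kg/ha/mm
Therefore the water-use efficiency = 26.40 kg/ha/mm.


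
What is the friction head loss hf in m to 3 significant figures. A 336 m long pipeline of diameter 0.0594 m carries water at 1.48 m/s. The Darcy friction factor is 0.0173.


Approach: apply the Darcy-Weisbach equation, hf = f*(L/D)*(v^2/(2g)).
hf = 0.0173 * (336/0.0594) * (1.48^2 / (2*9.81))
hf = 10.9 m
Therefore the friction head loss hf = 10.9 m.


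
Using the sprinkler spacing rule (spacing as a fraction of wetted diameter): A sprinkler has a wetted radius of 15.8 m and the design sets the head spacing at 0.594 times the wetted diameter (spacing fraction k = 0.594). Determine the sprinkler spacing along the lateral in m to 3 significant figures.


Approach: apply the sprinkler spacing rule (spacing as a fraction of wetted diameter), S = k*(2*R).
S = 0.594 * (2 * 15.8) = 18.8 m
Therefore the sprinkler spacing along the lateral = 18.8 m.


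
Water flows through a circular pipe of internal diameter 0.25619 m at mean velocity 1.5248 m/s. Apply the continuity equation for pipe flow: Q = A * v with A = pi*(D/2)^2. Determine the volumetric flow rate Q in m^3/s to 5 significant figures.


A = pi*(0.25619/2)^2 = 0.05154829 m^2
Q = 0.05154829 * 1.5248 = 0.078601 m^3/s
Therefore the volumetric flow rate Q = 0.078601 m^3/s.


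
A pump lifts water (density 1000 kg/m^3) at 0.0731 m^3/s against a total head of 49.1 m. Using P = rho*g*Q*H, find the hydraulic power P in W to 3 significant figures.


P = 1000 * 9.81 * 0.0731 * 49.1 = 35200 W
Therefore the hydraulic power P = 35200 W.


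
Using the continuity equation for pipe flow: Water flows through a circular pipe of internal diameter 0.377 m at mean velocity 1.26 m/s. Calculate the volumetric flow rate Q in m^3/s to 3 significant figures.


Approach: apply the continuity equation for pipe flow, Q = A * v with A = pi*(D/2)^2.
A = pi*(0.377/2)^2 = 0.11163 m^2
Q = 0.11163 * 1.26 = 0.141 m^3/s
Therefore the volumetric flow rate Q = 0.141 m^3/s.


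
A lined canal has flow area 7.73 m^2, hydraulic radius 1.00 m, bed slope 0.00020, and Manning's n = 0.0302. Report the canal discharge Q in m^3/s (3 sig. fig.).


Approach: apply Manning's equation, Q = (1/n)*A*R^(2/3)*S^(1/2).
Q = (1/0.0302) * 7.73 * 1.00^(2/3) * 0.00020^(1/2) = 3.62 m^3/s
Therefore the canal discharge Q = 3.62 m^3/s.


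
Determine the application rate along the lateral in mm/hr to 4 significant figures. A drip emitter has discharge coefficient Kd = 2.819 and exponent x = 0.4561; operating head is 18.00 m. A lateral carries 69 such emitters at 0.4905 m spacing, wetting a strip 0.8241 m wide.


Approach: apply the emitter equation with a lateral mass balance, q = Kd*h^x; Q = n*q; rate = Q/(n*spacing*width).
Step 1 — single emitter flow (q = Kd*h^x):
  q = 2.819 * 18.00^0.4561 = 10.5348 L/hr
Step 2 — total lateral flow: Q = 69 * 10.5348 = 726.899 L/hr
Step 3 — wetted area: A = 69 * 0.4905 * 0.8241 = 27.8913 m^2
Step 4 — application rate: Q/A = 726.899/27.8913 = 26.06 mm/hr
Therefore the application rate along the lateral = 26.06 mm/hr.


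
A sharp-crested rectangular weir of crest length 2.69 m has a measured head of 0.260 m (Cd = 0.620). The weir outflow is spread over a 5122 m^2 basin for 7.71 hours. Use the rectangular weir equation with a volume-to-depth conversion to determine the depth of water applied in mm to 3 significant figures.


Approach: apply the rectangular weir equation with a volume-to-depth conversion, Q = (2/3)*Cd*L*sqrt(2g)*H^1.5; d = Q*t/A * 1000.
Step 1 — weir discharge:
  Q = (2/3)*0.620*2.69*sqrt(2*9.81)*0.260^1.5 = 0.65292 m^3/s
Step 2 — volume: V = 0.65292 * 7.71*3600 = 18123 m^3
Step 3 — depth: d = V/A * 1000 = 18123/5122 * 1000 = 3540 mm
Therefore the depth of water applied = 3540 mm.


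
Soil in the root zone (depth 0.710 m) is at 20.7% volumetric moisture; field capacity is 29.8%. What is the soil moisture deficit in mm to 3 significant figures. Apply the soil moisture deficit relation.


Approach: apply the soil moisture deficit relation, SMD = (FC - theta)/100 * depth * 1000.
SMD = (29.8 - 20.7)/100 * 0.710 * 1000 = 64.6 mm
Therefore the soil moisture deficit = 64.6 mm.


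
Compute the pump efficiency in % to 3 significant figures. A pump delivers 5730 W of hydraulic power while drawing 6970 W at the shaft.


Approach: apply the efficiency ratio, eta = (P_out/P_in)*100.
eta = (5730 / 6970) * 100 = 82.2 %
Therefore the pump efficiency = 82.2 %.


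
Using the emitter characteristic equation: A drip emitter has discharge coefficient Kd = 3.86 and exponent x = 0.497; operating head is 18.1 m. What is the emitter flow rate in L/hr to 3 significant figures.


Approach: apply the emitter characteristic equation, q = Kd * h^x.
q = 3.86 * 18.1^0.497 = 16.3 L/hr
Therefore the emitter flow rate = 16.3 L/hr.


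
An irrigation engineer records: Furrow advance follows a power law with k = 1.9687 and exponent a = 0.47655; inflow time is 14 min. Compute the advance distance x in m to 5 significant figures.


Approach: apply the power-law advance function, x = k*t^a.
x = 1.9687 * 14^0.47655 = 6.9242 m
Therefore the advance distance x = 6.9242 m.


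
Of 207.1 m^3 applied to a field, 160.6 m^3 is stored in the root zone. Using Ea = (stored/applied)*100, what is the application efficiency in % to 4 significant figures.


Ea = (160.6/207.1)*100 = 77.55 %
Therefore the application efficiency = 77.55 %.


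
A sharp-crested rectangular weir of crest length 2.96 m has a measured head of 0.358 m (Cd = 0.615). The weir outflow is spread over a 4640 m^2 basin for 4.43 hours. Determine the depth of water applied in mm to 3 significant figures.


Approach: apply the rectangular weir equation with a volume-to-depth conversion, Q = (2/3)*Cd*L*sqrt(2g)*H^1.5; d = Q*t/A * 1000.
Step 1 — weir discharge:
  Q = (2/3)*0.615*2.96*sqrt(2*9.81)*0.358^1.5 = 1.1515 m^3/s
Step 2 — volume: V = 1.1515 * 4.43*3600 = 18364 m^3
Step 3 — depth: d = V/A * 1000 = 18364/4640 * 1000 = 3960 mm
Therefore the depth of water applied = 3960 mm.


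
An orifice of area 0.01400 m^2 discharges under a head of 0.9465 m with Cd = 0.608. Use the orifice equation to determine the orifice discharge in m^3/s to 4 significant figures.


Approach: apply the orifice equation, Q = Cd*A*sqrt(2*g*h).
Q = 0.608 * 0.01400 * sqrt(2*9.81*0.9465) = 0.03668 m^3/s
Therefore the orifice discharge = 0.03668 m^3/s.


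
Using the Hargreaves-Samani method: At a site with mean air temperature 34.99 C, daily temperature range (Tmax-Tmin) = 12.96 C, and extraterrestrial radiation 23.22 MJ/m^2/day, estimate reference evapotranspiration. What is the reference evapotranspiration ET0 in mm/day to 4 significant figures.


Approach: apply the Hargreaves-Samani method, ET0 = 0.0023*(Tmean+17.8)*sqrt(Tmax-Tmin)*0.408*Ra.
ET0 = 0.0023*(34.99+17.8)*sqrt(12.96)*0.408*23.22 = 4.141 mm/day
Therefore the reference evapotranspiration ET0 = 4.141 mm/day.
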